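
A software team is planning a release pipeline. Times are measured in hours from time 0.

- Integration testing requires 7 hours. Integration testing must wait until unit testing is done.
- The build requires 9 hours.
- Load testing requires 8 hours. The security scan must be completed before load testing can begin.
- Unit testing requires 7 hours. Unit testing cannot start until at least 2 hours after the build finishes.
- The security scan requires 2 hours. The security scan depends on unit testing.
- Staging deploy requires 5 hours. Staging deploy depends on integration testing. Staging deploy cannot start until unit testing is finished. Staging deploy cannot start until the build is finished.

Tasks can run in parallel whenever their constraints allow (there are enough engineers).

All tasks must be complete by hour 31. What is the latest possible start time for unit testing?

12

Nothing follows staging deploy; the deadline of hour 31 is its only limit. It must start by 31 − 5 = hour 26.
Integration testing must finish before staging deploy (must start by hour 26). With a 7-hour duration, integration testing must start by 26 − 7 = hour 19.
Load testing must finish by hour 31; it takes 8 hours, so it must start by 31 − 8 = hour 23.
The security scan has to be done before load testing (must start by hour 23). That means finishing by hour 23, i.e. starting by 23 − 2 = hour 21.
Unit testing feeds integration testing (must start by hour 19); the security scan (must start by hour 21); staging deploy (must start by hour 26). Taking the minimum, unit testing must finish by hour 19 and start by 19 − 7 = hour 12.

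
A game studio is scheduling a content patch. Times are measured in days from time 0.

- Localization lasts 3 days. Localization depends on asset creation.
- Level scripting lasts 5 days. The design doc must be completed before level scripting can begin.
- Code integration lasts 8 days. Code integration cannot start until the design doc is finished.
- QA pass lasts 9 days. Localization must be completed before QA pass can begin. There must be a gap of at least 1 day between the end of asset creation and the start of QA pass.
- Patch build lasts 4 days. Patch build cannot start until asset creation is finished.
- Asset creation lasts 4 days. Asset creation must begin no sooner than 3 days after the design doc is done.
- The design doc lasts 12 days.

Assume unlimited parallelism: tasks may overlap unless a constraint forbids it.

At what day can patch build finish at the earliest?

The design doc has no prerequisites, so it starts at day 0 and finishes at day 12.
Asset creation waits on the design doc (finishes day 12, plus 3-day gap → day 15), so it starts at day 15 and finishes at 15 + 4 = day 19.
Patch build cannot begin until asset creation (finishes day 19). It runs from day 19 to 19 + 4 = day 23.

23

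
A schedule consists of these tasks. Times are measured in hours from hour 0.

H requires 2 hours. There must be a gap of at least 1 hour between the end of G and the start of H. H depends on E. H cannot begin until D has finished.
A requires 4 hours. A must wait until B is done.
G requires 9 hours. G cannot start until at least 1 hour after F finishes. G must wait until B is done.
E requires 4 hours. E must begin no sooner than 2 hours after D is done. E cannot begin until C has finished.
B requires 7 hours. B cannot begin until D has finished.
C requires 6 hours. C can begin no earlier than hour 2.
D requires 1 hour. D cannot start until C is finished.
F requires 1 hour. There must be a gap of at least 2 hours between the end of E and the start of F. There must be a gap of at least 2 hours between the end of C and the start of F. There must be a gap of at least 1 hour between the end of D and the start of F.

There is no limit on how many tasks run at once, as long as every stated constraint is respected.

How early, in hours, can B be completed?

16

C waits on its own release at hour 2, so it starts at hour 2 and finishes at 2 + 6 = hour 8.
After C (finishes hour 8), D can start at hour 8 and finishes at hour 9.
B cannot begin until D (finishes hour 9). It runs from hour 9 to 9 + 7 = hour 16.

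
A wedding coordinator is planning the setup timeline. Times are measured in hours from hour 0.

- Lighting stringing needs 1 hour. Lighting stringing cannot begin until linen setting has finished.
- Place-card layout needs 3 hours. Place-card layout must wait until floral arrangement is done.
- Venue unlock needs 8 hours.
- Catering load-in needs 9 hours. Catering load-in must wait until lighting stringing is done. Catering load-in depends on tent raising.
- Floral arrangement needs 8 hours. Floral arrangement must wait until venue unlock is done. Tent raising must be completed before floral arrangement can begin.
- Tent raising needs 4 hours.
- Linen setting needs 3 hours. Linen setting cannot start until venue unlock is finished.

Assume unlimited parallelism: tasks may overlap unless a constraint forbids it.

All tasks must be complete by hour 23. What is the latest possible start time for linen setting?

10

Catering load-in must finish by hour 23; it takes 9 hours, so it must start by 23 − 9 = hour 14.
Lighting stringing has to be done before catering load-in (must start by hour 14). That means finishing by hour 14, i.e. starting by 14 − 1 = hour 13.
Since lighting stringing (must start by hour 13) depends on it, linen setting must finish by hour 13. Backing off its 3-hour duration gives a latest start of hour 10.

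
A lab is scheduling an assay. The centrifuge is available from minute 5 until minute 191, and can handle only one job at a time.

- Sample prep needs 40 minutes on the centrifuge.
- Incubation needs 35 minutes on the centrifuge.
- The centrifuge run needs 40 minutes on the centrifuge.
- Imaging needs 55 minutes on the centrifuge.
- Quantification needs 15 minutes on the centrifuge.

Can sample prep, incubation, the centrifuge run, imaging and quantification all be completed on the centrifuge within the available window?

Yes

The centrifuge window is 191 − 5 = 186 minutes.
Running back to back, the jobs need 40 + 35 + 40 + 55 + 15 = 185 minutes on the centrifuge.
Since 185 ≤ 186, they fit within the window.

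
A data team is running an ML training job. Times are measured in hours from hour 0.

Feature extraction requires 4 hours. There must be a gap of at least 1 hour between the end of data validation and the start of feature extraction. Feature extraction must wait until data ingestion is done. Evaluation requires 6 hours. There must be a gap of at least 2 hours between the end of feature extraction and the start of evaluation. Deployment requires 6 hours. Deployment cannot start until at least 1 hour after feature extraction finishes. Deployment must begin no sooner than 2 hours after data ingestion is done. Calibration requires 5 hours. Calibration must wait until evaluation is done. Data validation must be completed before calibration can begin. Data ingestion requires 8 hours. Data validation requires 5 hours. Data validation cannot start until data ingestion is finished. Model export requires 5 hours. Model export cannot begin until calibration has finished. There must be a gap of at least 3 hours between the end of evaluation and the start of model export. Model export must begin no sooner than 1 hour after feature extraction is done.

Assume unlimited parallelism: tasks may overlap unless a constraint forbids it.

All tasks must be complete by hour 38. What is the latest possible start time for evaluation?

22

To finish by hour 38, model export (duration 5) must start no later than hour 33.
Calibration feeds into model export (must start by hour 33); so calibration must finish by hour 33 and therefore start by hour 28.
For evaluation: calibration (must start by hour 28); model export (must start by hour 33, minus 3-hour gap → hour 30). The most restrictive is hour 28; with a 6-hour duration, evaluation must start by hour 22.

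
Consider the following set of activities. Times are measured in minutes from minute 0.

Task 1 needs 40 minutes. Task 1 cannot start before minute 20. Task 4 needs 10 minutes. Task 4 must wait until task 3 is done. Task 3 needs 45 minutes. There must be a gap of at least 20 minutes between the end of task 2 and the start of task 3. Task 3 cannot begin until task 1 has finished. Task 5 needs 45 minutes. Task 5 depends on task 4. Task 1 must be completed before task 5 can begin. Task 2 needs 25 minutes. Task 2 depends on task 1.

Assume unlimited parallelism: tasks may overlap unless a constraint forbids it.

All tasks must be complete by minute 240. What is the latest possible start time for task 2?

95

To finish by minute 240, task 5 (duration 45) must start no later than minute 195.
Task 4 must finish before task 5 (must start by minute 195). With a 10-minute duration, task 4 must start by 195 − 10 = minute 185.
Task 3 has to be done before task 4 (must start by minute 185). That means finishing by minute 185, i.e. starting by 185 − 45 = minute 140.
Task 2 has to be done before task 3 (must start by minute 140, minus 20-minute gap → minute 120). That means finishing by minute 120, i.e. starting by 120 − 25 = minute 95.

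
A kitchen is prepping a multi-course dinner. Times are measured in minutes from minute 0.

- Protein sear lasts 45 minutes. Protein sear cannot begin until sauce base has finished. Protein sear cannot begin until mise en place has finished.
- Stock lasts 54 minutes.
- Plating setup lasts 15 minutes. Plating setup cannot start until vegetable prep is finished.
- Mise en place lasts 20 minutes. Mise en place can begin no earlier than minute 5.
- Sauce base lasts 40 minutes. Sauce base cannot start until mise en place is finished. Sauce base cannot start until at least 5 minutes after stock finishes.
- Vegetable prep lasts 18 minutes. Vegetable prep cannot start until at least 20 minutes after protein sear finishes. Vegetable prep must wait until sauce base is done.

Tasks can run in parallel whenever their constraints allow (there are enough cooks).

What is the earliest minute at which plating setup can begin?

182

Stock has no prerequisites, so it starts at minute 0 and finishes at minute 54.
After its own release at minute 5, mise en place can start at minute 5 and finishes at minute 25.
For sauce base: mise en place (finishes minute 25); stock (finishes minute 54, plus 5-minute gap → minute 59). Taking the maximum gives a start of minute 59, and it finishes at 59 + 40 = minute 99.
Protein sear cannot start until sauce base (finishes minute 99); mise en place (finishes minute 25). The controlling bound is minute 99, so protein sear finishes at 99 + 45 = minute 144.
Vegetable prep has to wait for protein sear (finishes minute 144, plus 20-minute gap → minute 164); sauce base (finishes minute 99). The latest of these is minute 164, so vegetable prep runs minute 164 to 164 + 18 = minute 182.
Plating setup waits on vegetable prep (finishes minute 182), so the earliest it can start is minute 182.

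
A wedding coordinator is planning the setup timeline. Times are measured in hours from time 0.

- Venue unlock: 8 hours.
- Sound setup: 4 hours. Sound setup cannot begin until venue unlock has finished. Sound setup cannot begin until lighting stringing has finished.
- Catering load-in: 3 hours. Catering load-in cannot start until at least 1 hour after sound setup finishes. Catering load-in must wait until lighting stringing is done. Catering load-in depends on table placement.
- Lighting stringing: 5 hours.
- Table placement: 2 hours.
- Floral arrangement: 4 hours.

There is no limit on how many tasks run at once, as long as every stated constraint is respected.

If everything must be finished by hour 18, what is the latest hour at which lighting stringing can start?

5

To finish by hour 18, catering load-in (duration 3) must start no later than hour 15.
Since catering load-in (must start by hour 15, minus 1-hour gap → hour 14) depends on it, sound setup must finish by hour 14. Backing off its 4-hour duration gives a latest start of hour 10.
Lighting stringing must finish in time for sound setup (must start by hour 10); catering load-in (must start by hour 15). The tightest is hour 10, so lighting stringing must start by 10 − 5 = hour 5.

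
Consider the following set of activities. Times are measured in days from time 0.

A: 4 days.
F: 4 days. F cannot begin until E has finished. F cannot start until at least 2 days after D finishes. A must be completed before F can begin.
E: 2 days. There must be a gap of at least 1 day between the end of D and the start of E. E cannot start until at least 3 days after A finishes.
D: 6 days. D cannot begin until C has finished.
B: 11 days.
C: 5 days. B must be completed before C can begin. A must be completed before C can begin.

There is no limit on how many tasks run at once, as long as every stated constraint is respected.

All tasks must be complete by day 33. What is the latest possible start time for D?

F has no dependents, so it just needs to finish by day 33. Starting by 33 − 4 = day 29 achieves that.
E has to be done before F (must start by day 29). That means finishing by day 29, i.e. starting by 29 − 2 = day 27.
D has several dependents: E (must start by day 27, minus 1-day gap → day 26); F (must start by day 29, minus 2-day gap → day 27). The earliest of those limits is day 26, so D must start by 26 − 6 = day 20.

20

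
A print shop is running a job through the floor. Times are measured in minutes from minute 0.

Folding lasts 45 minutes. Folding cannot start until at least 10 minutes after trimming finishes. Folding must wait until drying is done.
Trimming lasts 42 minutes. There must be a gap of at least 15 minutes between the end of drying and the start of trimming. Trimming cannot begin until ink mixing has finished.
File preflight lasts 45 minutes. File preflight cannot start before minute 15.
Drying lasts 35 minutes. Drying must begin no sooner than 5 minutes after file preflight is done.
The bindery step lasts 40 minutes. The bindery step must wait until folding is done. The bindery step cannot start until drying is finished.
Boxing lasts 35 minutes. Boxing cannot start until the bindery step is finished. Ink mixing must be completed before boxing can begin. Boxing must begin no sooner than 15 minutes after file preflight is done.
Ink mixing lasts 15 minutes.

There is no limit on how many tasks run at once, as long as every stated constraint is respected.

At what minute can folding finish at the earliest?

212

Ink mixing has no prerequisites, so it starts at minute 0 and finishes at minute 15.
After its own release at minute 15, file preflight can start at minute 15 and finishes at minute 60.
After file preflight (finishes minute 60, plus 5-minute gap → minute 65), drying can start at minute 65 and finishes at minute 100.
Trimming cannot start until drying (finishes minute 100, plus 15-minute gap → minute 115); ink mixing (finishes minute 15). The controlling bound is minute 115, so trimming finishes at 115 + 42 = minute 157.
Folding has to wait for trimming (finishes minute 157, plus 10-minute gap → minute 167); drying (finishes minute 100). The latest of these is minute 167, so folding runs minute 167 to 167 + 45 = minute 212.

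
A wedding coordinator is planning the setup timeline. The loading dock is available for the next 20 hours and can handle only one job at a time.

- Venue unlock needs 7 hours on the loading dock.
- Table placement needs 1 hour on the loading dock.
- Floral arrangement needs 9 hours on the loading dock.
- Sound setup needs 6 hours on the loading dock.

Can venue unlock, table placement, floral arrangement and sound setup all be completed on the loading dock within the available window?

No

Running back to back, the jobs need 7 + 1 + 9 + 6 = 23 hours on the loading dock.
Since 23 > 20, they cannot all fit.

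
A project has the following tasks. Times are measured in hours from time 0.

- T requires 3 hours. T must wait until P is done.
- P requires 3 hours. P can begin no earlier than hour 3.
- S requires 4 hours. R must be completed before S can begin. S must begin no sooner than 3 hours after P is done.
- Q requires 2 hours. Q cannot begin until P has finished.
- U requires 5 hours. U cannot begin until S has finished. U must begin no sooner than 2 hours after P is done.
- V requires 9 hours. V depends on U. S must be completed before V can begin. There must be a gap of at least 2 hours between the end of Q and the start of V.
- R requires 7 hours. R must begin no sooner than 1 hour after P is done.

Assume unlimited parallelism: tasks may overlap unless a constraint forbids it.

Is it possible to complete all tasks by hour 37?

P cannot begin until its own release at hour 3. It runs from hour 3 to 3 + 3 = hour 6.
T waits on P (finishes hour 6), so it starts at hour 6 and finishes at 6 + 3 = hour 9.
R waits on P (finishes hour 6, plus 1-hour gap → hour 7), so it starts at hour 7 and finishes at 7 + 7 = hour 14.
S cannot start until R (finishes hour 14); P (finishes hour 6, plus 3-hour gap → hour 9). The controlling bound is hour 14, so S finishes at 14 + 4 = hour 18.
For U: S (finishes hour 18); P (finishes hour 6, plus 2-hour gap → hour 8). Taking the maximum gives a start of hour 18, and it finishes at 18 + 5 = hour 23.
After P (finishes hour 6), Q can start at hour 6 and finishes at hour 8.
V needs all of U (finishes hour 23); S (finishes hour 18); Q (finishes hour 8, plus 2-hour gap → hour 10). That puts its earliest start at hour 23; it finishes at 23 + 9 = hour 32.
Every task is finished by hour 32, which is no later than the deadline of 37, so the schedule is feasible.

Yes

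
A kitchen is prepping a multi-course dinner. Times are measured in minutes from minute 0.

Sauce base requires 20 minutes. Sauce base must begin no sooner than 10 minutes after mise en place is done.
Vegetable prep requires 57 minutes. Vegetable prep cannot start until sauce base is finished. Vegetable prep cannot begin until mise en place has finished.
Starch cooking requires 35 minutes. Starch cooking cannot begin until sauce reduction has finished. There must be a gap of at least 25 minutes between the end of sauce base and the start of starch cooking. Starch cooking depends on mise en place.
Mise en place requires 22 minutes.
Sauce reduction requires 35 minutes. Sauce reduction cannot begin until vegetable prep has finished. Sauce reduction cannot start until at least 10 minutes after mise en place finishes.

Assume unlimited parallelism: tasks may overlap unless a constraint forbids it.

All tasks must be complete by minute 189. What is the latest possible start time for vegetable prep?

Starch cooking must finish by minute 189; it takes 35 minutes, so it must start by 189 − 35 = minute 154.
Sauce reduction feeds into starch cooking (must start by minute 154); so sauce reduction must finish by minute 154 and therefore start by minute 119.
Since sauce reduction (must start by minute 119) depends on it, vegetable prep must finish by minute 119. Backing off its 57-minute duration gives a latest start of minute 62.

62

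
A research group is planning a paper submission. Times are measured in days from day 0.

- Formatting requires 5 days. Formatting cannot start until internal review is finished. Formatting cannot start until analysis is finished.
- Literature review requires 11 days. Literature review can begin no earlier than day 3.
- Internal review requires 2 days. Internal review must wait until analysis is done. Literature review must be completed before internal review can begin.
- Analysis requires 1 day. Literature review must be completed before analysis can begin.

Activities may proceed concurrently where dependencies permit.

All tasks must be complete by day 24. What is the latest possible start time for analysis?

16

Formatting has no dependents, so it just needs to finish by day 24. Starting by 24 − 5 = day 19 achieves that.
Since formatting (must start by day 19) depends on it, internal review must finish by day 19. Backing off its 2-day duration gives a latest start of day 17.
Analysis must finish in time for internal review (must start by day 17); formatting (must start by day 19). The tightest is day 17, so analysis must start by 17 − 1 = day 16.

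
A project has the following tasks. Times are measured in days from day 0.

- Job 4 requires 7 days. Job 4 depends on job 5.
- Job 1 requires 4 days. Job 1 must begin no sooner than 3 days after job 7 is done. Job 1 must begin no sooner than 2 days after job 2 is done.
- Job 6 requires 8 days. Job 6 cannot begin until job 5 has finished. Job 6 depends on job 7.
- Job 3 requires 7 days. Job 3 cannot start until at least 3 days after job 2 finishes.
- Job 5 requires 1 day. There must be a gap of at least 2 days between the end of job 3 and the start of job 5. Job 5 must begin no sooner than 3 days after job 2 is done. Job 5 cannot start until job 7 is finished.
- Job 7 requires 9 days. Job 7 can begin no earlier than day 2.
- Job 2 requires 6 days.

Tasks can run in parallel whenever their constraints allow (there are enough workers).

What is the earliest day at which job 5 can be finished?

19

Job 7 cannot begin until its own release at day 2. It runs from day 2 to 2 + 9 = day 11.
Job 2 has no prerequisites, so it starts at day 0 and finishes at day 6.
Job 3 cannot begin until job 2 (finishes day 6, plus 3-day gap → day 9). It runs from day 9 to 9 + 7 = day 16.
Job 5 has to wait for job 3 (finishes day 16, plus 2-day gap → day 18); job 2 (finishes day 6, plus 3-day gap → day 9); job 7 (finishes day 11). The latest of these is day 18, so job 5 runs day 18 to 18 + 1 = day 19.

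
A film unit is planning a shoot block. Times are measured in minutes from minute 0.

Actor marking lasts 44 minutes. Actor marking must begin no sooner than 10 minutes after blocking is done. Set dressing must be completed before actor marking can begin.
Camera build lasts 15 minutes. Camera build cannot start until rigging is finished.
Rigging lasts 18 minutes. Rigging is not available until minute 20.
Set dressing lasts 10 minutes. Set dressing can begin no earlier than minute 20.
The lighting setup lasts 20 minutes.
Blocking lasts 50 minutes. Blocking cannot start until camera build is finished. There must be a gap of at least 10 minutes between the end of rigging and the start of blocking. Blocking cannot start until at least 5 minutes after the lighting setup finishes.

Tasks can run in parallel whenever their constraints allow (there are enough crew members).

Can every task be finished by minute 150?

The lighting setup has no prerequisites, so it starts at minute 0 and finishes at minute 20.
Set dressing cannot begin until its own release at minute 20. It runs from minute 20 to 20 + 10 = minute 30.
Rigging cannot begin until its own release at minute 20. It runs from minute 20 to 20 + 18 = minute 38.
Camera build cannot begin until rigging (finishes minute 38). It runs from minute 38 to 38 + 15 = minute 53.
Blocking has to wait for camera build (finishes minute 53); rigging (finishes minute 38, plus 10-minute gap → minute 48); the lighting setup (finishes minute 20, plus 5-minute gap → minute 25). The latest of these is minute 53, so blocking runs minute 53 to 53 + 50 = minute 103.
Actor marking has to wait for blocking (finishes minute 103, plus 10-minute gap → minute 113); set dressing (finishes minute 30). The latest of these is minute 113, so actor marking runs minute 113 to 113 + 44 = minute 157.
The earliest everything can be done is minute 157, which is after the deadline of 150, so it is not possible.

No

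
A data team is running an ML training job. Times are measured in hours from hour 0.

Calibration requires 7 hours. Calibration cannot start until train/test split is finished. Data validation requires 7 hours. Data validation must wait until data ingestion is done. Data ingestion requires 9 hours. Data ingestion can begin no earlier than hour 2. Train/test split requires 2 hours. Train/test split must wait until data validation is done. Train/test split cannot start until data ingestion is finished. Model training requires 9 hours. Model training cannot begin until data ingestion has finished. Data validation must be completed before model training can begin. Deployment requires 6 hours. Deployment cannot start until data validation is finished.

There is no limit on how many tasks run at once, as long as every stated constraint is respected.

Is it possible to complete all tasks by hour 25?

Data ingestion cannot begin until its own release at hour 2. It runs from hour 2 to 2 + 9 = hour 11.
After data ingestion (finishes hour 11), data validation can start at hour 11 and finishes at hour 18.
After data validation (finishes hour 18), deployment can start at hour 18 and finishes at hour 24.
Model training needs all of data ingestion (finishes hour 11); data validation (finishes hour 18). That puts its earliest start at hour 18; it finishes at 18 + 9 = hour 27.
Train/test split cannot start until data validation (finishes hour 18); data ingestion (finishes hour 11). The controlling bound is hour 18, so train/test split finishes at 18 + 2 = hour 20.
Calibration cannot begin until train/test split (finishes hour 20). It runs from hour 20 to 20 + 7 = hour 27.
The earliest everything can be done is hour 27, which is after the deadline of 25, so it is not possible.

No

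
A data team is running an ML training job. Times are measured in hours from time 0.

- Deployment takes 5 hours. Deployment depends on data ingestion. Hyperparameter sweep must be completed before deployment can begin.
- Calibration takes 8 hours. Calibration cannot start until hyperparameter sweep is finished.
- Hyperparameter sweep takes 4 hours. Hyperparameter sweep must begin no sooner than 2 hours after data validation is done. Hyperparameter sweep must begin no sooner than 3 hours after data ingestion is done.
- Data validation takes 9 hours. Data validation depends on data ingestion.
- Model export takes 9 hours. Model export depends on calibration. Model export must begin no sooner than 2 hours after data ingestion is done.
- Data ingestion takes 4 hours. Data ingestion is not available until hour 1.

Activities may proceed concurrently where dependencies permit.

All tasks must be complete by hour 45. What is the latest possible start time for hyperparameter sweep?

Model export has no dependents, so it just needs to finish by hour 45. Starting by 45 − 9 = hour 36 achieves that.
Since model export (must start by hour 36) depends on it, calibration must finish by hour 36. Backing off its 8-hour duration gives a latest start of hour 28.
Deployment has no dependents, so it just needs to finish by hour 45. Starting by 45 − 5 = hour 40 achieves that.
Hyperparameter sweep must finish in time for calibration (must start by hour 28); deployment (must start by hour 40). The tightest is hour 28, so hyperparameter sweep must start by 28 − 4 = hour 24.

24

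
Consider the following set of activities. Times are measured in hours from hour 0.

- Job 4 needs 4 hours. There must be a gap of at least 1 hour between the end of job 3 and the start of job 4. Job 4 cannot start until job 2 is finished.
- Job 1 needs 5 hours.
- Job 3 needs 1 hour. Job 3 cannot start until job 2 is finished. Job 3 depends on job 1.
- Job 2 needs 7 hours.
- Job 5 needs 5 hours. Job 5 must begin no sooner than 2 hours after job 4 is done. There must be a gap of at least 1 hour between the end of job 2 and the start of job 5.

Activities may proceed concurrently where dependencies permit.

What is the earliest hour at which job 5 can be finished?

Job 2 can start immediately at hour 0; it finishes at hour 7.
Job 1 can start immediately at hour 0; it finishes at hour 5.
Job 3 cannot start until job 2 (finishes hour 7); job 1 (finishes hour 5). The controlling bound is hour 7, so job 3 finishes at 7 + 1 = hour 8.
Job 4 cannot start until job 3 (finishes hour 8, plus 1-hour gap → hour 9); job 2 (finishes hour 7). The controlling bound is hour 9, so job 4 finishes at 9 + 4 = hour 13.
For job 5: job 4 (finishes hour 13, plus 2-hour gap → hour 15); job 2 (finishes hour 7, plus 1-hour gap → hour 8). Taking the maximum gives a start of hour 15, and it finishes at 15 + 5 = hour 20.

20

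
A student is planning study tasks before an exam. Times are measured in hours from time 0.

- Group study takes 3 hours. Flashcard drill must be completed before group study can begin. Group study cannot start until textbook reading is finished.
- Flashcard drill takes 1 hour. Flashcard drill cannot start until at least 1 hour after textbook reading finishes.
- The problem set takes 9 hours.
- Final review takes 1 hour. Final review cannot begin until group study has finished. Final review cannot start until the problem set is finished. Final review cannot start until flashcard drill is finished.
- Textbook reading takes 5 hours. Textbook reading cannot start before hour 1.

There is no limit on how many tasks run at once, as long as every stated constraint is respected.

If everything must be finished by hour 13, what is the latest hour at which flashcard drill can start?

Nothing follows final review; the deadline of hour 13 is its only limit. It must start by 13 − 1 = hour 12.
Group study must finish before final review (must start by hour 12). With a 3-hour duration, group study must start by 12 − 3 = hour 9.
Flashcard drill must finish in time for group study (must start by hour 9); final review (must start by hour 12). The tightest is hour 9, so flashcard drill must start by 9 − 1 = hour 8.

8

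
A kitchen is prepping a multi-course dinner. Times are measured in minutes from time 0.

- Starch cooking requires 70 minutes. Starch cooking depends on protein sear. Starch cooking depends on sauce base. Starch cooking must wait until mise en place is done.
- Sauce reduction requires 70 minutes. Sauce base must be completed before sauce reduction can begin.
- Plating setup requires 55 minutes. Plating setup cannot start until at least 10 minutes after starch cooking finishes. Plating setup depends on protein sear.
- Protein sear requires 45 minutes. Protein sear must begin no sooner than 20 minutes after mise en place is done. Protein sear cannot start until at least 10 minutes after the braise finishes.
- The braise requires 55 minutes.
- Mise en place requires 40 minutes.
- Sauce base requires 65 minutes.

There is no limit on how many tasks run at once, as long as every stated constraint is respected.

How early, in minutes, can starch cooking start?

Nothing blocks the braise, so it runs from minute 0 to minute 55.
Nothing blocks sauce base, so it runs from minute 0 to minute 65.
Mise en place can start immediately at minute 0; it finishes at minute 40.
Protein sear needs all of mise en place (finishes minute 40, plus 20-minute gap → minute 60); the braise (finishes minute 55, plus 10-minute gap → minute 65). That puts its earliest start at minute 65; it finishes at 65 + 45 = minute 110.
Starch cooking waits on protein sear (finishes minute 110); sauce base (finishes minute 65); mise en place (finishes minute 40). The latest of these is minute 110, which is the earliest starch cooking can start.

110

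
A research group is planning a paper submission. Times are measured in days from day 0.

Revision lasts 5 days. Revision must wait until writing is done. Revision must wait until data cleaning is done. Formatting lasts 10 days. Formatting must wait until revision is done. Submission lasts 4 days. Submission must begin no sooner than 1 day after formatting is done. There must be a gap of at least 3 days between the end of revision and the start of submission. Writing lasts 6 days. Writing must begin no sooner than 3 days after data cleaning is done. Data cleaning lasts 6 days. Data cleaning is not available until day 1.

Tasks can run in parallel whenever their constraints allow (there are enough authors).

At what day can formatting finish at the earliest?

Data cleaning waits on its own release at day 1, so it starts at day 1 and finishes at 1 + 6 = day 7.
After data cleaning (finishes day 7, plus 3-day gap → day 10), writing can start at day 10 and finishes at day 16.
Revision needs all of writing (finishes day 16); data cleaning (finishes day 7). That puts its earliest start at day 16; it finishes at 16 + 5 = day 21.
Formatting waits on revision (finishes day 21), so it starts at day 21 and finishes at 21 + 10 = day 31.

31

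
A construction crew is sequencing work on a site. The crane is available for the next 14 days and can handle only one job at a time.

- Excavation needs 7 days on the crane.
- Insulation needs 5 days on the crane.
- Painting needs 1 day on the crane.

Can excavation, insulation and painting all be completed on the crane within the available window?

Running back to back, the jobs need 7 + 5 + 1 = 13 days on the crane.
Since 13 ≤ 14, they fit within the window.

Yes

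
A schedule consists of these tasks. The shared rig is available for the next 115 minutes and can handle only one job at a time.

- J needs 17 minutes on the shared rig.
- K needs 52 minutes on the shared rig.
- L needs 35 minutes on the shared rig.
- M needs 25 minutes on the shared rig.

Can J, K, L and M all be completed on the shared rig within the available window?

Running back to back, the jobs need 17 + 52 + 35 + 25 = 129 minutes on the shared rig.
Since 129 > 115, they cannot all fit.

No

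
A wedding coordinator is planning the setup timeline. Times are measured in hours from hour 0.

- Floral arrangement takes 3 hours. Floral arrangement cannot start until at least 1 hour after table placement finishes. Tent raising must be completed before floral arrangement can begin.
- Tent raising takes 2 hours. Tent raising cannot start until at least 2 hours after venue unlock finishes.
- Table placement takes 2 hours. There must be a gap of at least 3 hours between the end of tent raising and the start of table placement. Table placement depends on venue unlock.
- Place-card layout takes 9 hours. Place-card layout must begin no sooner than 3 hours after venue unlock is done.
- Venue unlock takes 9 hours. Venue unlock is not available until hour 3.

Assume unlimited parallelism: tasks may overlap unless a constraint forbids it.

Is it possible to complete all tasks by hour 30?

Yes

Venue unlock waits on its own release at hour 3, so it starts at hour 3 and finishes at 3 + 9 = hour 12.
Place-card layout waits on venue unlock (finishes hour 12, plus 3-hour gap → hour 15), so it starts at hour 15 and finishes at 15 + 9 = hour 24.
Tent raising cannot begin until venue unlock (finishes hour 12, plus 2-hour gap → hour 14). It runs from hour 14 to 14 + 2 = hour 16.
Table placement cannot start until tent raising (finishes hour 16, plus 3-hour gap → hour 19); venue unlock (finishes hour 12). The controlling bound is hour 19, so table placement finishes at 19 + 2 = hour 21.
For floral arrangement: table placement (finishes hour 21, plus 1-hour gap → hour 22); tent raising (finishes hour 16). Taking the maximum gives a start of hour 22, and it finishes at 22 + 3 = hour 25.
Every task is finished by hour 25, which is no later than the deadline of 30, so the schedule is feasible.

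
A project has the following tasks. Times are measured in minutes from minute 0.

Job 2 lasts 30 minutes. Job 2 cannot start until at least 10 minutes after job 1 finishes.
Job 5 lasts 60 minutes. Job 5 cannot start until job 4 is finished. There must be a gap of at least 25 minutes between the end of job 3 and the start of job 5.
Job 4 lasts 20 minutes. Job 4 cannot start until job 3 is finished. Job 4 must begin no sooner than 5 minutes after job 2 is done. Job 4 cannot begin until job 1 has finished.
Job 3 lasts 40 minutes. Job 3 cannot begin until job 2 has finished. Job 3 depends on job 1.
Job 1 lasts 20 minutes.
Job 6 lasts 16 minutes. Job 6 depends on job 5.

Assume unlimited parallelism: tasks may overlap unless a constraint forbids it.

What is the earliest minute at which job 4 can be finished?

Nothing blocks job 1, so it runs from minute 0 to minute 20.
After job 1 (finishes minute 20, plus 10-minute gap → minute 30), job 2 can start at minute 30 and finishes at minute 60.
Job 3 cannot start until job 2 (finishes minute 60); job 1 (finishes minute 20). The controlling bound is minute 60, so job 3 finishes at 60 + 40 = minute 100.
For job 4: job 3 (finishes minute 100); job 2 (finishes minute 60, plus 5-minute gap → minute 65); job 1 (finishes minute 20). Taking the maximum gives a start of minute 100, and it finishes at 100 + 20 = minute 120.

120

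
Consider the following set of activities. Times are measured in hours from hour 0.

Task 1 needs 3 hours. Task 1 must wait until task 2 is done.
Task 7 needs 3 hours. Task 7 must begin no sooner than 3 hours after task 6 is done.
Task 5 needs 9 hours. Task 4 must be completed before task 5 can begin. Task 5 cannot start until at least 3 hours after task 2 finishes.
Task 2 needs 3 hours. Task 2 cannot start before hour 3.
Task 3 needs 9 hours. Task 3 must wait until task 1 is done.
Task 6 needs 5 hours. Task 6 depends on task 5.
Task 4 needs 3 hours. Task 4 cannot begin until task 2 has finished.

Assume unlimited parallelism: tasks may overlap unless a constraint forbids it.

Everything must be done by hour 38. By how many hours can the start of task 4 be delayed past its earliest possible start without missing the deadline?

After its own release at hour 3, task 2 can start at hour 3 and finishes at hour 6.
Task 4 waits on task 2 (finishes hour 6), so it starts at hour 6 and finishes at 6 + 3 = hour 9.

Working backward from the deadline:
Task 7 has no dependents, so it just needs to finish by hour 38. Starting by 38 − 3 = hour 35 achieves that.
Task 6 has to be done before task 7 (must start by hour 35, minus 3-hour gap → hour 32). That means finishing by hour 32, i.e. starting by 32 − 5 = hour 27.
Since task 6 (must start by hour 27) depends on it, task 5 must finish by hour 27. Backing off its 9-hour duration gives a latest start of hour 18.
Task 4 feeds into task 5 (must start by hour 18); so task 4 must finish by hour 18 and therefore start by hour 15.
So task 4 can start as early as hour 6 and as late as hour 15, giving 15 − 6 = 9 hours of slack.

9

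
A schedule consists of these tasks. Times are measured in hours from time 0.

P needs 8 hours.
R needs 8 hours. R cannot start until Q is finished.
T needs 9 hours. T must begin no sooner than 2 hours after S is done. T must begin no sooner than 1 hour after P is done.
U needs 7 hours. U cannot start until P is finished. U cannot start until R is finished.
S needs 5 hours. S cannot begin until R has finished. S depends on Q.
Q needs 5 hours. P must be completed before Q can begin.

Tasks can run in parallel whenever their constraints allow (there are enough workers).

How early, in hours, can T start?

P can start immediately at hour 0; it finishes at hour 8.
Q waits on P (finishes hour 8), so it starts at hour 8 and finishes at 8 + 5 = hour 13.
R waits on Q (finishes hour 13), so it starts at hour 13 and finishes at 13 + 8 = hour 21.
S needs all of R (finishes hour 21); Q (finishes hour 13). That puts its earliest start at hour 21; it finishes at 21 + 5 = hour 26.
T waits on S (finishes hour 26, plus 2-hour gap → hour 28); P (finishes hour 8, plus 1-hour gap → hour 9). The latest of these is hour 28, which is the earliest T can start.

28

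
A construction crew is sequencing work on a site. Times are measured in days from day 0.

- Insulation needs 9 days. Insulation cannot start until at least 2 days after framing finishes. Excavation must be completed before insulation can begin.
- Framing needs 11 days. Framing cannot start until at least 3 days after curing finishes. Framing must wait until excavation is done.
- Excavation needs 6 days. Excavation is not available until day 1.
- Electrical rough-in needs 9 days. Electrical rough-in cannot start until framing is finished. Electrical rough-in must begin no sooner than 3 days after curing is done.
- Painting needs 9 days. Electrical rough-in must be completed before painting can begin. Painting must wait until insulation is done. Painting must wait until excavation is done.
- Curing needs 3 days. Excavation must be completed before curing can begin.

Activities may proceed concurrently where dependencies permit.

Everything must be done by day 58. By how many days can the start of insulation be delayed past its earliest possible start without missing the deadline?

Excavation cannot begin until its own release at day 1. It runs from day 1 to 1 + 6 = day 7.
After excavation (finishes day 7), curing can start at day 7 and finishes at day 10.
Framing cannot start until curing (finishes day 10, plus 3-day gap → day 13); excavation (finishes day 7). The controlling bound is day 13, so framing finishes at 13 + 11 = day 24.
Insulation cannot start until framing (finishes day 24, plus 2-day gap → day 26); excavation (finishes day 7). The controlling bound is day 26, so insulation finishes at 26 + 9 = day 35.

Working backward from the deadline:
Painting has no dependents, so it just needs to finish by day 58. Starting by 58 − 9 = day 49 achieves that.
Insulation has to be done before painting (must start by day 49). That means finishing by day 49, i.e. starting by 49 − 9 = day 40.
So insulation can start as early as day 26 and as late as day 40, giving 40 − 26 = 14 days of slack.

14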